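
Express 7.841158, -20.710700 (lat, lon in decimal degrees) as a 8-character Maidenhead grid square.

Offset from 180°W / 90°S: lon 159.28930°, lat 97.84116°.
Field (20°×10°, letters A–R): lon ⌊159.28930/20⌋ = 7 → H; lat ⌊97.84116/10⌋ = 9 → J.
Square (2°×1°, digits 0–9): lon ⌊19.28930/2⌋ = 9; lat ⌊7.84116/1⌋ = 7.
Subsquare (5′×2.5′, letters a–x): lon ⌊1.28930/0.0833333⌋ = 15 → p; lat ⌊0.84116/0.0416667⌋ = 20 → u.
Extended square (30″×15″, digits 0–9): lon ⌊0.03930/0.00833333⌋ = 4; lat ⌊0.00782/0.00416667⌋ = 1.

HJ97pu41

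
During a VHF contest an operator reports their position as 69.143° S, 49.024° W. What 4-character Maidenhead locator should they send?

Shift to the Maidenhead origin (180°W, 90°S): lon 130.98, lat 20.86.
Field: lon ⌊130.98/20⌋ = 6 → G; lat ⌊20.86/10⌋ = 2 → C.
Square: lon ⌊10.98/2⌋ = 5; lat ⌊0.86/1⌋ = 0.

GC50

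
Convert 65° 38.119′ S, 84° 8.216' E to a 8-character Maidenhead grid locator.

Add 180° to longitude and 90° to latitude: 264.13693, 24.36468.
Field (20°×10°, letters A–R): lon ⌊264.13693/20⌋ = 13 → N; lat ⌊24.36468/10⌋ = 2 → C.
Square (2°×1°, digits 0–9): lon ⌊4.13693/2⌋ = 2; lat ⌊4.36468/1⌋ = 4.
Subsquare (5′×2.5′, letters a–x): lon ⌊0.13693/0.0833333⌋ = 1 → b; lat ⌊0.36468/0.0416667⌋ = 8 → i.
Extended square (30″×15″, digits 0–9): lon ⌊0.05360/0.00833333⌋ = 6; lat ⌊0.03135/0.00416667⌋ = 7.

NC24bi67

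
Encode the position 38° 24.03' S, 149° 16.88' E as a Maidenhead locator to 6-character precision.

QF41po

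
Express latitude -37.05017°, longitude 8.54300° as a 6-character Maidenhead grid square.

JF42gw

Offset from 180°W / 90°S: lon 188.5430°, lat 52.9498°.
Field: lon ⌊188.5430/20⌋ = 9 → J; lat ⌊52.9498/10⌋ = 5 → F.
Square: lon ⌊8.5430/2⌋ = 4; lat ⌊2.9498/1⌋ = 2.
Subsquare: lon ⌊0.5430/0.0833333⌋ = 6 → g; lat ⌊0.9498/0.0416667⌋ = 22 → w.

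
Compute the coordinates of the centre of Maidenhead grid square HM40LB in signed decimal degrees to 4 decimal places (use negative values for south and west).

Field H=7, M=12: +7·20° lon, +12·10° lat → SW at lon -40°, lat 30°.
Square 4, 0: +4·2° lon, +0·1° lat → SW at lon -32°, lat 30°.
Subsquare l=11, b=1: +11·0.0833333° lon, +1·0.0416667° lat → SW at lon -31.0833°, lat 30.0417°.
Cell spans 0.0833333° lon × 0.0416667° lat. Centre is SW corner plus half of each.
latitude 30.0625, longitude -31.0417.

30.0625, -31.0417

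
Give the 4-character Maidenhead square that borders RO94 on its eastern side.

AO04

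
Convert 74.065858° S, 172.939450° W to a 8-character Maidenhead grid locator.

AB35mw74

Add 180° to longitude and 90° to latitude: 7.06055, 15.93414.
Field: lon ⌊7.06055/20⌋ = 0 → A; lat ⌊15.93414/10⌋ = 1 → B.
Square: lon ⌊7.06055/2⌋ = 3; lat ⌊5.93414/1⌋ = 5.
Subsquare: lon ⌊1.06055/0.0833333⌋ = 12 → m; lat ⌊0.93414/0.0416667⌋ = 22 → w.
Extended square: lon ⌊0.06055/0.00833333⌋ = 7; lat ⌊0.01748/0.00416667⌋ = 4.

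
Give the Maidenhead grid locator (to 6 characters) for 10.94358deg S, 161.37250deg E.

RH09qb

Add 180° to longitude and 90° to latitude: 341.3725, 79.0564.
Field: 341.3725/20 → 17 → R, 79.0564/10 → 7 → H; chars RH.
Square: 1.3725/2 → 0, 9.0564/1 → 9; chars 09.
Subsquare: 1.3725/0.0833333 → 16 → q, 0.0564/0.0416667 → 1 → b; chars qb.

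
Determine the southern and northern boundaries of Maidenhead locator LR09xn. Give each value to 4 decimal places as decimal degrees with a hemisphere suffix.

Field L=11, R=17: +11·20° lon, +17·10° lat → SW at lon 40°, lat 80°.
Square 0, 9: +0·2° lon, +9·1° lat → SW at lon 40°, lat 89°.
Subsquare x=23, n=13: +23·0.0833333° lon, +13·0.0416667° lat → SW at lon 41.9167°, lat 89.5417°.
Cell spans 0.0833333° lon × 0.0416667° lat.
south 89.5417° N, north 89.5833° N.

89.5417° N, 89.5833° N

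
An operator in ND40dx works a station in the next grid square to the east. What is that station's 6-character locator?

Longitude subsquare d = 3; +1 → 4 = e.
The latitude characters are unchanged.

ND40ex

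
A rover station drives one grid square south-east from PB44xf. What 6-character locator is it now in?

PB54ae

Longitude subsquare x = 23; +1 → 24, wraps to 0 = a, carry into square.
Longitude square 4; +1 → 5.
Latitude subsquare f = 5; −1 → 4 = e.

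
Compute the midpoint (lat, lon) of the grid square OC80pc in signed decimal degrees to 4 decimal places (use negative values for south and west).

Field O=14, C=2: +14·20° lon, +2·10° lat → SW at lon 100°, lat -70°.
Square 8, 0: +8·2° lon, +0·1° lat → SW at lon 116°, lat -70°.
Subsquare p=15, c=2: +15·0.0833333° lon, +2·0.0416667° lat → SW at lon 117.25°, lat -69.9167°.
Cell spans 0.0833333° lon × 0.0416667° lat. Centre is SW corner plus half of each.
latitude -69.8958, longitude 117.2917.

-69.8958, 117.2917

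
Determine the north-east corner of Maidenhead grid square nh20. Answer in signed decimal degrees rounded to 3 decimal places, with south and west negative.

-19.000, 86.000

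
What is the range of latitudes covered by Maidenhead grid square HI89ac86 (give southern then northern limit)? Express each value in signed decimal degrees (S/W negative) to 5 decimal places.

-0.89167, -0.88750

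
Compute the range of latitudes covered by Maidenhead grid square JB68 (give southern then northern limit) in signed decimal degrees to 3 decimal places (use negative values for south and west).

Field J=9, B=1: +9·20° lon, +1·10° lat → SW at lon 0°, lat -80°.
Square 6, 8: +6·2° lon, +8·1° lat → SW at lon 12°, lat -72°.
Cell spans 2° lon × 1° lat.
south -72.000, north -71.000.

-72.000, -71.000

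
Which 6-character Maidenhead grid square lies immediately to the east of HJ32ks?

HJ32ls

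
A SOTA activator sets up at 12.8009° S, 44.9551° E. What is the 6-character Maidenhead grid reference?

LH27le

Add 180° to longitude and 90° to latitude: 224.9551, 77.1991.
Field: lon ⌊224.9551/20⌋ = 11 → L; lat ⌊77.1991/10⌋ = 7 → H.
Square: lon ⌊4.9551/2⌋ = 2; lat ⌊7.1991/1⌋ = 7.
Subsquare: lon ⌊0.9551/0.0833333⌋ = 11 → l; lat ⌊0.1991/0.0416667⌋ = 4 → e.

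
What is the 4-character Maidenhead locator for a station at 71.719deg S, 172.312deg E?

RB68

Offset from 180°W / 90°S: lon 352.31°, lat 18.28°.
Field: 352.31/20 → 17 → R, 18.28/10 → 1 → B; chars RB.
Square: 12.31/2 → 6, 8.28/1 → 8; chars 68.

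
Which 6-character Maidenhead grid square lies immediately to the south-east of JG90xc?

Longitude subsquare x = 23; +1 → 24, wraps to 0 = a, carry into square.
Longitude square 9; +1 → 10, wraps to 0, carry into field.
Longitude field J = 9; +1 → 10 = K.
Latitude subsquare c = 2; −1 → 1 = b.

KG00ab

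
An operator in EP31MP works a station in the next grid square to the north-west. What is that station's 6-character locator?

EP31lq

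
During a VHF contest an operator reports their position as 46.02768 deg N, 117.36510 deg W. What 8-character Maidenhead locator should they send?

DN16ha66

Offset from 180°W / 90°S: lon 62.63490°, lat 136.02768°.
Field: 62.63490/20 → 3 → D, 136.02768/10 → 13 → N; chars DN.
Square: 2.63490/2 → 1, 6.02768/1 → 6; chars 16.
Subsquare: 0.63490/0.0833333 → 7 → h, 0.02768/0.0416667 → 0 → a; chars ha.
Extended square: 0.05157/0.00833333 → 6, 0.02768/0.00416667 → 6; chars 66.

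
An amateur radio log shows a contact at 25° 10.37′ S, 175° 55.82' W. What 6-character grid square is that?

Add 180° to longitude and 90° to latitude: 4.0697, 64.8272.
Field: lon ⌊4.0697/20⌋ = 0 → A; lat ⌊64.8272/10⌋ = 6 → G.
Square: lon ⌊4.0697/2⌋ = 2; lat ⌊4.8272/1⌋ = 4.
Subsquare: lon ⌊0.0697/0.0833333⌋ = 0 → a; lat ⌊0.8272/0.0416667⌋ = 19 → t.

AG24at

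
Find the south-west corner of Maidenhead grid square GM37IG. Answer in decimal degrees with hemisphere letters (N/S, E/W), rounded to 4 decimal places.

Field G=6, M=12: +6·20° lon, +12·10° lat → SW at lon -60°, lat 30°.
Square 3, 7: +3·2° lon, +7·1° lat → SW at lon -54°, lat 37°.
Subsquare i=8, g=6: +8·0.0833333° lon, +6·0.0416667° lat → SW at lon -53.3333°, lat 37.25°.
latitude 37.2500° N, longitude 53.3333° W.

37.2500° N, 53.3333° W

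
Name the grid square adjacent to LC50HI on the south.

Latitude subsquare i = 8; −1 → 7 = h.
The longitude characters are unchanged.

LC50hh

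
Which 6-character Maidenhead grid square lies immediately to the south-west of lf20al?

LF10xk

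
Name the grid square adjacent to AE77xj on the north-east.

Longitude subsquare x = 23; +1 → 24, wraps to 0 = a, carry into square.
Longitude square 7; +1 → 8.
Latitude subsquare j = 9; +1 → 10 = k.

AE87ak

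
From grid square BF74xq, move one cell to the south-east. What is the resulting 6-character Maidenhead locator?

BF84ap

Longitude subsquare x = 23; +1 → 24, wraps to 0 = a, carry into square.
Longitude square 7; +1 → 8.
Latitude subsquare q = 16; −1 → 15 = p.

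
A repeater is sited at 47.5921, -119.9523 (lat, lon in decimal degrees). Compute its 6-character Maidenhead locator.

Add 180° to longitude and 90° to latitude: 60.0477, 137.5921.
Field (20°×10°, letters A–R): 60.0477/20 → 3 → D, 137.5921/10 → 13 → N; chars DN.
Square (2°×1°, digits 0–9): 0.0477/2 → 0, 7.5921/1 → 7; chars 07.
Subsquare (5′×2.5′, letters a–x): 0.0477/0.0833333 → 0 → a, 0.5921/0.0416667 → 14 → o; chars ao.

DN07ao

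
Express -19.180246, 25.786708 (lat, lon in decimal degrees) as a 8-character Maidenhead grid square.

KH20vt46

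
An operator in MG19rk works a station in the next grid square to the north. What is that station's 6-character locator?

Latitude subsquare k = 10; +1 → 11 = l.
The longitude characters are unchanged.

MG19rl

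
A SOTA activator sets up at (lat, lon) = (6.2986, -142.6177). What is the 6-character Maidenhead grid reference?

Offset from 180°W / 90°S: lon 37.3823°, lat 96.2986°.
Field: lon ⌊37.3823/20⌋ = 1 → B; lat ⌊96.2986/10⌋ = 9 → J.
Square: lon ⌊17.3823/2⌋ = 8; lat ⌊6.2986/1⌋ = 6.
Subsquare: lon ⌊1.3823/0.0833333⌋ = 16 → q; lat ⌊0.2986/0.0416667⌋ = 7 → h.

BJ86qh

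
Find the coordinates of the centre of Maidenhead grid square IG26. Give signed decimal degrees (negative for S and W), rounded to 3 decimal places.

Field I=8, G=6: +8·20° lon, +6·10° lat → SW at lon -20°, lat -30°.
Square 2, 6: +2·2° lon, +6·1° lat → SW at lon -16°, lat -24°.
Cell spans 2° lon × 1° lat. Centre is SW corner plus half of each.
latitude -23.500, longitude -15.000.

-23.500, -15.000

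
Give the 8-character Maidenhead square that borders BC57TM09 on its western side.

BC57sm99

Longitude extended square 0; −1 → -1, wraps to 9, carry into subsquare.
Longitude subsquare t = 19; −1 → 18 = s.
The latitude characters are unchanged.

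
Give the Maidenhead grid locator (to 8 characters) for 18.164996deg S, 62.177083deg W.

Shift to the Maidenhead origin (180°W, 90°S): lon 117.82292, lat 71.83500.
Field (20°×10°, letters A–R): lon ⌊117.82292/20⌋ = 5 → F; lat ⌊71.83500/10⌋ = 7 → H.
Square (2°×1°, digits 0–9): lon ⌊17.82292/2⌋ = 8; lat ⌊1.83500/1⌋ = 1.
Subsquare (5′×2.5′, letters a–x): lon ⌊1.82292/0.0833333⌋ = 21 → v; lat ⌊0.83500/0.0416667⌋ = 20 → u.
Extended square (30″×15″, digits 0–9): lon ⌊0.07292/0.00833333⌋ = 8; lat ⌊0.00167/0.00416667⌋ = 0.

FH81vu80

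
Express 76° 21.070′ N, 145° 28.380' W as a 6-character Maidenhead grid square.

BQ76gi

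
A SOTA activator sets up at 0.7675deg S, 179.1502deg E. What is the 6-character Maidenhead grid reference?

RI99nf

Offset from 180°W / 90°S: lon 359.1502°, lat 89.2325°.
Field: 359.1502/20 → 17 → R, 89.2325/10 → 8 → I; chars RI.
Square: 19.1502/2 → 9, 9.2325/1 → 9; chars 99.
Subsquare: 1.1502/0.0833333 → 13 → n, 0.2325/0.0416667 → 5 → f; chars nf.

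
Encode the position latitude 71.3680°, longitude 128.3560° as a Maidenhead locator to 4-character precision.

PQ41

Add 180° to longitude and 90° to latitude: 308.36, 161.37.
Field: lon ⌊308.36/20⌋ = 15 → P; lat ⌊161.37/10⌋ = 16 → Q.
Square: lon ⌊8.36/2⌋ = 4; lat ⌊1.37/1⌋ = 1.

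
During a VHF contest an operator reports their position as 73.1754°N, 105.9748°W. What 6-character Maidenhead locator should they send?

DQ73ae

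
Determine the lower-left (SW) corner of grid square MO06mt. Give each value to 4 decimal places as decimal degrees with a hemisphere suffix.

56.7917° N, 61.0000° E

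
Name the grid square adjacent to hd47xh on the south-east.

Longitude subsquare x = 23; +1 → 24, wraps to 0 = a, carry into square.
Longitude square 4; +1 → 5.
Latitude subsquare h = 7; −1 → 6 = g.

HD57ag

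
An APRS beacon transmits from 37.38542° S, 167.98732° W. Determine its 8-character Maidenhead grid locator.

Offset from 180°W / 90°S: lon 12.01268°, lat 52.61458°.
Field: lon ⌊12.01268/20⌋ = 0 → A; lat ⌊52.61458/10⌋ = 5 → F.
Square: lon ⌊12.01268/2⌋ = 6; lat ⌊2.61458/1⌋ = 2.
Subsquare: lon ⌊0.01268/0.0833333⌋ = 0 → a; lat ⌊0.61458/0.0416667⌋ = 14 → o.
Extended square: lon ⌊0.01268/0.00833333⌋ = 1; lat ⌊0.03125/0.00416667⌋ = 7.

AF62ao17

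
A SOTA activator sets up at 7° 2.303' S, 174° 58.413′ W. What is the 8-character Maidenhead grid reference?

Shift to the Maidenhead origin (180°W, 90°S): lon 5.02645, lat 82.96162.
Field: lon ⌊5.02645/20⌋ = 0 → A; lat ⌊82.96162/10⌋ = 8 → I.
Square: lon ⌊5.02645/2⌋ = 2; lat ⌊2.96162/1⌋ = 2.
Subsquare: lon ⌊1.02645/0.0833333⌋ = 12 → m; lat ⌊0.96162/0.0416667⌋ = 23 → x.
Extended square: lon ⌊0.02645/0.00833333⌋ = 3; lat ⌊0.00328/0.00416667⌋ = 0.

AI22mx30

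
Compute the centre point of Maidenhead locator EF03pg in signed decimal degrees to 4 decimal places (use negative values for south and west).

Field E=4, F=5: +4·20° lon, +5·10° lat → SW at lon -100°, lat -40°.
Square 0, 3: +0·2° lon, +3·1° lat → SW at lon -100°, lat -37°.
Subsquare p=15, g=6: +15·0.0833333° lon, +6·0.0416667° lat → SW at lon -98.75°, lat -36.75°.
Cell spans 0.0833333° lon × 0.0416667° lat. Centre is SW corner plus half of each.
latitude -36.7292, longitude -98.7083.

-36.7292, -98.7083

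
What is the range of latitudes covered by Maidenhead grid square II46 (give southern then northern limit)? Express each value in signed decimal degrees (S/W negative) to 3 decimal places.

-4.000, -3.000

Field I=8, I=8: +8·20° lon, +8·10° lat → SW at lon -20°, lat -10°.
Square 4, 6: +4·2° lon, +6·1° lat → SW at lon -12°, lat -4°.
Cell spans 2° lon × 1° lat.
south -4.000, north -3.000.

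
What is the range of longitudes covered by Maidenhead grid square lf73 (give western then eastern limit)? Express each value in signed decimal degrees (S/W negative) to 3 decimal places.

54.000, 56.000

Field L=11, F=5: +11·20° lon, +5·10° lat → SW at lon 40°, lat -40°.
Square 7, 3: +7·2° lon, +3·1° lat → SW at lon 54°, lat -37°.
Cell spans 2° lon × 1° lat.
west 54.000, east 56.000.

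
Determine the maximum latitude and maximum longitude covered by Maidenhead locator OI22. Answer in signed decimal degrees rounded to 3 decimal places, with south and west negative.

Field O=14, I=8: +14·20° lon, +8·10° lat → SW at lon 100°, lat -10°.
Square 2, 2: +2·2° lon, +2·1° lat → SW at lon 104°, lat -8°.
Cell spans 2° lon × 1° lat. NE corner is SW corner plus one full cell.
latitude -7.000, longitude 106.000.

-7.000, 106.000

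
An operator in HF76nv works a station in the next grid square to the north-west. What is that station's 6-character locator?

HF76mw

Longitude subsquare n = 13; −1 → 12 = m.
Latitude subsquare v = 21; +1 → 22 = w.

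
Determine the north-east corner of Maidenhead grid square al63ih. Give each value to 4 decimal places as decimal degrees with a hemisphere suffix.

Field A=0, L=11: +0·20° lon, +11·10° lat → SW at lon -180°, lat 20°.
Square 6, 3: +6·2° lon, +3·1° lat → SW at lon -168°, lat 23°.
Subsquare i=8, h=7: +8·0.0833333° lon, +7·0.0416667° lat → SW at lon -167.333°, lat 23.2917°.
Cell spans 0.0833333° lon × 0.0416667° lat. NE corner is SW corner plus one full cell.
latitude 23.3333° N, longitude 167.2500° W.

23.3333° N, 167.2500° W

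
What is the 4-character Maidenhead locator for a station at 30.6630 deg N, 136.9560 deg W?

CM10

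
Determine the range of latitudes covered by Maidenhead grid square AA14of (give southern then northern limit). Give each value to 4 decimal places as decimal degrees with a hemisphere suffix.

85.7917° S, 85.7500° S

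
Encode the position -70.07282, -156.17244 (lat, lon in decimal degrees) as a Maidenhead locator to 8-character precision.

Offset from 180°W / 90°S: lon 23.82756°, lat 19.92718°.
Field: lon ⌊23.82756/20⌋ = 1 → B; lat ⌊19.92718/10⌋ = 1 → B.
Square: lon ⌊3.82756/2⌋ = 1; lat ⌊9.92718/1⌋ = 9.
Subsquare: lon ⌊1.82756/0.0833333⌋ = 21 → v; lat ⌊0.92718/0.0416667⌋ = 22 → w.
Extended square: lon ⌊0.07756/0.00833333⌋ = 9; lat ⌊0.01051/0.00416667⌋ = 2.

BB19vw92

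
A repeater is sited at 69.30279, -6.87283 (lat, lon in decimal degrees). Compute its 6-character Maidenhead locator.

IP69nh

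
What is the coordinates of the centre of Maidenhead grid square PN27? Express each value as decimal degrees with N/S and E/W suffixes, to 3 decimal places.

Field P=15, N=13: +15·20° lon, +13·10° lat → SW at lon 120°, lat 40°.
Square 2, 7: +2·2° lon, +7·1° lat → SW at lon 124°, lat 47°.
Cell spans 2° lon × 1° lat. Centre is SW corner plus half of each.
latitude 47.500° N, longitude 125.000° E.

47.500° N, 125.000° E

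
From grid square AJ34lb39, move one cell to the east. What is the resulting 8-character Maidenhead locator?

Longitude extended square 3; +1 → 4.
The latitude characters are unchanged.

AJ34lb49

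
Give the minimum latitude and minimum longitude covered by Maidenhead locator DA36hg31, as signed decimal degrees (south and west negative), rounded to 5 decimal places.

Field D=3, A=0: +3·20° lon, +0·10° lat → SW at lon -120°, lat -90°.
Square 3, 6: +3·2° lon, +6·1° lat → SW at lon -114°, lat -84°.
Subsquare h=7, g=6: +7·0.0833333° lon, +6·0.0416667° lat → SW at lon -113.417°, lat -83.75°.
Extended square 3, 1: +3·0.00833333° lon, +1·0.00416667° lat → SW at lon -113.392°, lat -83.7458°.
latitude -83.74583, longitude -113.39167.

-83.74583, -113.39167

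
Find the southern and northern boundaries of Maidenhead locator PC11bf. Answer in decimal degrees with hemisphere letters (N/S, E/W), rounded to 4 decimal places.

Field P=15, C=2: +15·20° lon, +2·10° lat → SW at lon 120°, lat -70°.
Square 1, 1: +1·2° lon, +1·1° lat → SW at lon 122°, lat -69°.
Subsquare b=1, f=5: +1·0.0833333° lon, +5·0.0416667° lat → SW at lon 122.083°, lat -68.7917°.
Cell spans 0.0833333° lon × 0.0416667° lat.
south 68.7917° S, north 68.7500° S.

68.7917° S, 68.7500° S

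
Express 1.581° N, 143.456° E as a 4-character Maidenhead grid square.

Offset from 180°W / 90°S: lon 323.46°, lat 91.58°.
Field: lon ⌊323.46/20⌋ = 16 → Q; lat ⌊91.58/10⌋ = 9 → J.
Square: lon ⌊3.46/2⌋ = 1; lat ⌊1.58/1⌋ = 1.

QJ11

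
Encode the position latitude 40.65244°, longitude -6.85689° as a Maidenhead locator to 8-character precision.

IN60np76

Shift to the Maidenhead origin (180°W, 90°S): lon 173.14311, lat 130.65244.
Field: 173.14311/20 → 8 → I, 130.65244/10 → 13 → N; chars IN.
Square: 13.14311/2 → 6, 0.65244/1 → 0; chars 60.
Subsquare: 1.14311/0.0833333 → 13 → n, 0.65244/0.0416667 → 15 → p; chars np.
Extended square: 0.05978/0.00833333 → 7, 0.02744/0.00416667 → 6; chars 76.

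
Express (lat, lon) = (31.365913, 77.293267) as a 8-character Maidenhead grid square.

MM81pi57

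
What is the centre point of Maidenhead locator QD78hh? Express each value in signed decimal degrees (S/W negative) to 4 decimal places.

-51.6875, 154.6250

Field Q=16, D=3: +16·20° lon, +3·10° lat → SW at lon 140°, lat -60°.
Square 7, 8: +7·2° lon, +8·1° lat → SW at lon 154°, lat -52°.
Subsquare h=7, h=7: +7·0.0833333° lon, +7·0.0416667° lat → SW at lon 154.583°, lat -51.7083°.
Cell spans 0.0833333° lon × 0.0416667° lat. Centre is SW corner plus half of each.
latitude -51.6875, longitude 154.6250.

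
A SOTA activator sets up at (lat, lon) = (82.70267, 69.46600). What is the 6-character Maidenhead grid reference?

MR42rq

Shift to the Maidenhead origin (180°W, 90°S): lon 249.4660, lat 172.7027.
Field: lon ⌊249.4660/20⌋ = 12 → M; lat ⌊172.7027/10⌋ = 17 → R.
Square: lon ⌊9.4660/2⌋ = 4; lat ⌊2.7027/1⌋ = 2.
Subsquare: lon ⌊1.4660/0.0833333⌋ = 17 → r; lat ⌊0.7027/0.0416667⌋ = 16 → q.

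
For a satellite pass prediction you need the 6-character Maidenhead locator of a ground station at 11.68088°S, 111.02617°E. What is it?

Shift to the Maidenhead origin (180°W, 90°S): lon 291.0262, lat 78.3191.
Field: 291.0262/20 → 14 → O, 78.3191/10 → 7 → H; chars OH.
Square: 11.0262/2 → 5, 8.3191/1 → 8; chars 58.
Subsquare: 1.0262/0.0833333 → 12 → m, 0.3191/0.0416667 → 7 → h; chars mh.

OH58mh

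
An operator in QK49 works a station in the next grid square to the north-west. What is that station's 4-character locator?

Longitude square 4; −1 → 3.
Latitude square 9; +1 → 10, wraps to 0, carry into field.
Latitude field K = 10; +1 → 11 = L.

QL30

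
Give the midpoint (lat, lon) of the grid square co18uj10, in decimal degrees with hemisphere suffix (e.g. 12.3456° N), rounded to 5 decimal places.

Field C=2, O=14: +2·20° lon, +14·10° lat → SW at lon -140°, lat 50°.
Square 1, 8: +1·2° lon, +8·1° lat → SW at lon -138°, lat 58°.
Subsquare u=20, j=9: +20·0.0833333° lon, +9·0.0416667° lat → SW at lon -136.333°, lat 58.375°.
Extended square 1, 0: +1·0.00833333° lon, +0·0.00416667° lat → SW at lon -136.325°, lat 58.375°.
Cell spans 0.00833333° lon × 0.00416667° lat. Centre is SW corner plus half of each.
latitude 58.37708° N, longitude 136.32083° W.

58.37708° N, 136.32083° W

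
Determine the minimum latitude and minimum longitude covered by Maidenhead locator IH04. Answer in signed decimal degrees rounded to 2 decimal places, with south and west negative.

-16.00, -20.00

Field I=8, H=7: +8·20° lon, +7·10° lat → SW at lon -20°, lat -20°.
Square 0, 4: +0·2° lon, +4·1° lat → SW at lon -20°, lat -16°.
latitude -16.00, longitude -20.00.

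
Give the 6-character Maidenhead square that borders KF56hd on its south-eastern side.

KF56ic

Longitude subsquare h = 7; +1 → 8 = i.
Latitude subsquare d = 3; −1 → 2 = c.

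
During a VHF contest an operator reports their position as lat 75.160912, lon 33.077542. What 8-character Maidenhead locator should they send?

KQ65md98

Shift to the Maidenhead origin (180°W, 90°S): lon 213.07754, lat 165.16091.
Field: lon ⌊213.07754/20⌋ = 10 → K; lat ⌊165.16091/10⌋ = 16 → Q.
Square: lon ⌊13.07754/2⌋ = 6; lat ⌊5.16091/1⌋ = 5.
Subsquare: lon ⌊1.07754/0.0833333⌋ = 12 → m; lat ⌊0.16091/0.0416667⌋ = 3 → d.
Extended square: lon ⌊0.07754/0.00833333⌋ = 9; lat ⌊0.03591/0.00416667⌋ = 8.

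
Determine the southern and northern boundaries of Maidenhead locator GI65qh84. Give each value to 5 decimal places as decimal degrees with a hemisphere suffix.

4.69167° S, 4.68750° S

Field G=6, I=8: +6·20° lon, +8·10° lat → SW at lon -60°, lat -10°.
Square 6, 5: +6·2° lon, +5·1° lat → SW at lon -48°, lat -5°.
Subsquare q=16, h=7: +16·0.0833333° lon, +7·0.0416667° lat → SW at lon -46.6667°, lat -4.70833°.
Extended square 8, 4: +8·0.00833333° lon, +4·0.00416667° lat → SW at lon -46.6°, lat -4.69167°.
Cell spans 0.00833333° lon × 0.00416667° lat.
south 4.69167° S, north 4.68750° S.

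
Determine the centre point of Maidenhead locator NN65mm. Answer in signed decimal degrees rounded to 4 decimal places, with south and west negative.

Field N=13, N=13: +13·20° lon, +13·10° lat → SW at lon 80°, lat 40°.
Square 6, 5: +6·2° lon, +5·1° lat → SW at lon 92°, lat 45°.
Subsquare m=12, m=12: +12·0.0833333° lon, +12·0.0416667° lat → SW at lon 93°, lat 45.5°.
Cell spans 0.0833333° lon × 0.0416667° lat. Centre is SW corner plus half of each.
latitude 45.5208, longitude 93.0417.

45.5208, 93.0417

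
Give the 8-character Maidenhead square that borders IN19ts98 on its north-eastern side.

IN19us09

Longitude extended square 9; +1 → 10, wraps to 0, carry into subsquare.
Longitude subsquare t = 19; +1 → 20 = u.
Latitude extended square 8; +1 → 9.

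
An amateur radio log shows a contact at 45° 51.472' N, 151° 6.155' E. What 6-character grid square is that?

QN55nu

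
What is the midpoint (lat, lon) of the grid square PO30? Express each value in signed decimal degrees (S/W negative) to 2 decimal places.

50.50, 127.00

Field P=15, O=14: +15·20° lon, +14·10° lat → SW at lon 120°, lat 50°.
Square 3, 0: +3·2° lon, +0·1° lat → SW at lon 126°, lat 50°.
Cell spans 2° lon × 1° lat. Centre is SW corner plus half of each.
latitude 50.50, longitude 127.00.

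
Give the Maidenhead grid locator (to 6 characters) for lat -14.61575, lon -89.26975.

EH55ij

Shift to the Maidenhead origin (180°W, 90°S): lon 90.7302, lat 75.3842.
Field: 90.7302/20 → 4 → E, 75.3842/10 → 7 → H; chars EH.
Square: 10.7302/2 → 5, 5.3842/1 → 5; chars 55.
Subsquare: 0.7302/0.0833333 → 8 → i, 0.3842/0.0416667 → 9 → j; chars ij.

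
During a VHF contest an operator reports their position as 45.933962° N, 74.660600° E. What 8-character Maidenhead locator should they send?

MN75hw94

Offset from 180°W / 90°S: lon 254.66060°, lat 135.93396°.
Field: 254.66060/20 → 12 → M, 135.93396/10 → 13 → N; chars MN.
Square: 14.66060/2 → 7, 5.93396/1 → 5; chars 75.
Subsquare: 0.66060/0.0833333 → 7 → h, 0.93396/0.0416667 → 22 → w; chars hw.
Extended square: 0.07727/0.00833333 → 9, 0.01730/0.00416667 → 4; chars 94.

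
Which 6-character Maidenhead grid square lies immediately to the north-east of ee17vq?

EE17wr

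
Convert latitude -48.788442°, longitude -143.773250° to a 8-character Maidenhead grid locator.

Shift to the Maidenhead origin (180°W, 90°S): lon 36.22675, lat 41.21156.
Field: lon ⌊36.22675/20⌋ = 1 → B; lat ⌊41.21156/10⌋ = 4 → E.
Square: lon ⌊16.22675/2⌋ = 8; lat ⌊1.21156/1⌋ = 1.
Subsquare: lon ⌊0.22675/0.0833333⌋ = 2 → c; lat ⌊0.21156/0.0416667⌋ = 5 → f.
Extended square: lon ⌊0.06008/0.00833333⌋ = 7; lat ⌊0.00322/0.00416667⌋ = 0.

BE81cf70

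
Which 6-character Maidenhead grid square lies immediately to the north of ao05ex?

Latitude subsquare x = 23; +1 → 24, wraps to 0 = a, carry into square.
Latitude square 5; +1 → 6.
The longitude characters are unchanged.

AO06ea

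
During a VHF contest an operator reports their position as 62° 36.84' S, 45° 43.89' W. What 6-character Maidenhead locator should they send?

GC77dj

Shift to the Maidenhead origin (180°W, 90°S): lon 134.2685, lat 27.3860.
Field: 134.2685/20 → 6 → G, 27.3860/10 → 2 → C; chars GC.
Square: 14.2685/2 → 7, 7.3860/1 → 7; chars 77.
Subsquare: 0.2685/0.0833333 → 3 → d, 0.3860/0.0416667 → 9 → j; chars dj.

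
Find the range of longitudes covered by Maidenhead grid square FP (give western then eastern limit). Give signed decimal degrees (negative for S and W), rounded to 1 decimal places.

Field F=5, P=15: +5·20° lon, +15·10° lat → SW at lon -80°, lat 60°.
Cell spans 20° lon × 10° lat.
west -80.0, east -60.0.

-80.0, -60.0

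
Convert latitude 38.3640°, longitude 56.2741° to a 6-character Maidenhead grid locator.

Offset from 180°W / 90°S: lon 236.2741°, lat 128.3640°.
Field (20°×10°, letters A–R): 236.2741/20 → 11 → L, 128.3640/10 → 12 → M; chars LM.
Square (2°×1°, digits 0–9): 16.2741/2 → 8, 8.3640/1 → 8; chars 88.
Subsquare (5′×2.5′, letters a–x): 0.2741/0.0833333 → 3 → d, 0.3640/0.0416667 → 8 → i; chars di.

LM88di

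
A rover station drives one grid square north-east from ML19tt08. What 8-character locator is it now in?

ML19tt19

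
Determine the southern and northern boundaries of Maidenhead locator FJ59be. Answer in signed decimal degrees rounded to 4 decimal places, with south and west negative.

Field F=5, J=9: +5·20° lon, +9·10° lat → SW at lon -80°, lat 0°.
Square 5, 9: +5·2° lon, +9·1° lat → SW at lon -70°, lat 9°.
Subsquare b=1, e=4: +1·0.0833333° lon, +4·0.0416667° lat → SW at lon -69.9167°, lat 9.16667°.
Cell spans 0.0833333° lon × 0.0416667° lat.
south 9.1667, north 9.2083.

9.1667, 9.2083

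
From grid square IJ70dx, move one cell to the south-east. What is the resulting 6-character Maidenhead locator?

Longitude subsquare d = 3; +1 → 4 = e.
Latitude subsquare x = 23; −1 → 22 = w.

IJ70ew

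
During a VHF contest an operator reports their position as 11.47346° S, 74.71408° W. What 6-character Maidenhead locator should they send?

FH28pm

Shift to the Maidenhead origin (180°W, 90°S): lon 105.2859, lat 78.5265.
Field (20°×10°, letters A–R): lon ⌊105.2859/20⌋ = 5 → F; lat ⌊78.5265/10⌋ = 7 → H.
Square (2°×1°, digits 0–9): lon ⌊5.2859/2⌋ = 2; lat ⌊8.5265/1⌋ = 8.
Subsquare (5′×2.5′, letters a–x): lon ⌊1.2859/0.0833333⌋ = 15 → p; lat ⌊0.5265/0.0416667⌋ = 12 → m.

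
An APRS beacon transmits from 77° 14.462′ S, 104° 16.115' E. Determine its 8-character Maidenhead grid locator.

Offset from 180°W / 90°S: lon 284.26858°, lat 12.75897°.
Field: lon ⌊284.26858/20⌋ = 14 → O; lat ⌊12.75897/10⌋ = 1 → B.
Square: lon ⌊4.26858/2⌋ = 2; lat ⌊2.75897/1⌋ = 2.
Subsquare: lon ⌊0.26858/0.0833333⌋ = 3 → d; lat ⌊0.75897/0.0416667⌋ = 18 → s.
Extended square: lon ⌊0.01858/0.00833333⌋ = 2; lat ⌊0.00897/0.00416667⌋ = 2.

OB22ds22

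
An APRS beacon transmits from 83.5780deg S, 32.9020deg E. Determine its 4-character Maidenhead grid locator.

KA66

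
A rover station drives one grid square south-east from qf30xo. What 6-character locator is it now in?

QF40an

Longitude subsquare x = 23; +1 → 24, wraps to 0 = a, carry into square.
Longitude square 3; +1 → 4.
Latitude subsquare o = 14; −1 → 13 = n.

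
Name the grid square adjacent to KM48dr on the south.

KM48dq

Latitude subsquare r = 17; −1 → 16 = q.
The longitude characters are unchanged.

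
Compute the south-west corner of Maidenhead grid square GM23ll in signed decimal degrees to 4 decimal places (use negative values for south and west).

33.4583, -55.0833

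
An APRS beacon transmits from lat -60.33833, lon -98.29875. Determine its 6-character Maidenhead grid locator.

Offset from 180°W / 90°S: lon 81.7013°, lat 29.6617°.
Field: 81.7013/20 → 4 → E, 29.6617/10 → 2 → C; chars EC.
Square: 1.7013/2 → 0, 9.6617/1 → 9; chars 09.
Subsquare: 1.7013/0.0833333 → 20 → u, 0.6617/0.0416667 → 15 → p; chars up.

EC09up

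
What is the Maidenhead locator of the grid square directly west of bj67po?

BJ67oo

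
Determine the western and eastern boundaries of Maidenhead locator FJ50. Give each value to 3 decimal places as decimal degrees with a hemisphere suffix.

Field F=5, J=9: +5·20° lon, +9·10° lat → SW at lon -80°, lat 0°.
Square 5, 0: +5·2° lon, +0·1° lat → SW at lon -70°, lat 0°.
Cell spans 2° lon × 1° lat.
west 70.000° W, east 68.000° W.

70.000° W, 68.000° W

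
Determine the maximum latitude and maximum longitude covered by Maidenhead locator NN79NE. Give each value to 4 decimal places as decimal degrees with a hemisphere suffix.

Field N=13, N=13: +13·20° lon, +13·10° lat → SW at lon 80°, lat 40°.
Square 7, 9: +7·2° lon, +9·1° lat → SW at lon 94°, lat 49°.
Subsquare n=13, e=4: +13·0.0833333° lon, +4·0.0416667° lat → SW at lon 95.0833°, lat 49.1667°.
Cell spans 0.0833333° lon × 0.0416667° lat. NE corner is SW corner plus one full cell.
latitude 49.2083° N, longitude 95.1667° E.

49.2083° N, 95.1667° E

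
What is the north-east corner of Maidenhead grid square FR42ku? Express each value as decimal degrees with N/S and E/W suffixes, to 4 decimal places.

82.8750° N, 71.0833° W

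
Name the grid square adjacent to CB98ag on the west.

CB88xg

Longitude subsquare a = 0; −1 → -1, wraps to 23 = x, carry into square.
Longitude square 9; −1 → 8.
The latitude characters are unchanged.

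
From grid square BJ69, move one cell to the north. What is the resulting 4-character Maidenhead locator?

Latitude square 9; +1 → 10, wraps to 0, carry into field.
Latitude field J = 9; +1 → 10 = K.
The longitude characters are unchanged.

BK60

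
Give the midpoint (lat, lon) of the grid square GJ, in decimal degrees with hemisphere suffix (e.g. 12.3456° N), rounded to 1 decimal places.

5.0° N, 50.0° W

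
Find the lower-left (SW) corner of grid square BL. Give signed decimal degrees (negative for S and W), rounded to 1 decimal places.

20.0, -160.0

Field B=1, L=11: +1·20° lon, +11·10° lat → SW at lon -160°, lat 20°.
latitude 20.0, longitude -160.0.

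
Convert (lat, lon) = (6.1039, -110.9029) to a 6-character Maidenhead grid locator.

DJ46nc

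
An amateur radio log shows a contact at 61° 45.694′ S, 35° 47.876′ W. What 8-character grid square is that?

HC28cf47

Shift to the Maidenhead origin (180°W, 90°S): lon 144.20207, lat 28.23843.
Field: lon ⌊144.20207/20⌋ = 7 → H; lat ⌊28.23843/10⌋ = 2 → C.
Square: lon ⌊4.20207/2⌋ = 2; lat ⌊8.23843/1⌋ = 8.
Subsquare: lon ⌊0.20207/0.0833333⌋ = 2 → c; lat ⌊0.23843/0.0416667⌋ = 5 → f.
Extended square: lon ⌊0.03540/0.00833333⌋ = 4; lat ⌊0.03010/0.00416667⌋ = 7.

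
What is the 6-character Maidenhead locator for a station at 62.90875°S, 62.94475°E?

Add 180° to longitude and 90° to latitude: 242.9447, 27.0913.
Field: lon ⌊242.9447/20⌋ = 12 → M; lat ⌊27.0913/10⌋ = 2 → C.
Square: lon ⌊2.9447/2⌋ = 1; lat ⌊7.0913/1⌋ = 7.
Subsquare: lon ⌊0.9447/0.0833333⌋ = 11 → l; lat ⌊0.0913/0.0416667⌋ = 2 → c.

MC17lc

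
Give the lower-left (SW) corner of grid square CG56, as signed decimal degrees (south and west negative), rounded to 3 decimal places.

Field C=2, G=6: +2·20° lon, +6·10° lat → SW at lon -140°, lat -30°.
Square 5, 6: +5·2° lon, +6·1° lat → SW at lon -130°, lat -24°.
latitude -24.000, longitude -130.000.

-24.000, -130.000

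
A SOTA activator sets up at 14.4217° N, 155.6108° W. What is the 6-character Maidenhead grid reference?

BK24ek

Add 180° to longitude and 90° to latitude: 24.3892, 104.4217.
Field: lon ⌊24.3892/20⌋ = 1 → B; lat ⌊104.4217/10⌋ = 10 → K.
Square: lon ⌊4.3892/2⌋ = 2; lat ⌊4.4217/1⌋ = 4.
Subsquare: lon ⌊0.3892/0.0833333⌋ = 4 → e; lat ⌊0.4217/0.0416667⌋ = 10 → k.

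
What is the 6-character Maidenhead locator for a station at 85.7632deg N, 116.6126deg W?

Add 180° to longitude and 90° to latitude: 63.3874, 175.7632.
Field: lon ⌊63.3874/20⌋ = 3 → D; lat ⌊175.7632/10⌋ = 17 → R.
Square: lon ⌊3.3874/2⌋ = 1; lat ⌊5.7632/1⌋ = 5.
Subsquare: lon ⌊1.3874/0.0833333⌋ = 16 → q; lat ⌊0.7632/0.0416667⌋ = 18 → s.

DR15qs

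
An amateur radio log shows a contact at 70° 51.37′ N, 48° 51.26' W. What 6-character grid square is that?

GQ50nu

Offset from 180°W / 90°S: lon 131.1457°, lat 160.8562°.
Field: lon ⌊131.1457/20⌋ = 6 → G; lat ⌊160.8562/10⌋ = 16 → Q.
Square: lon ⌊11.1457/2⌋ = 5; lat ⌊0.8562/1⌋ = 0.
Subsquare: lon ⌊1.1457/0.0833333⌋ = 13 → n; lat ⌊0.8562/0.0416667⌋ = 20 → u.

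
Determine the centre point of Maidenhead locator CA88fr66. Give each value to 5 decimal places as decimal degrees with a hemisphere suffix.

81.26458° S, 123.52917° W

Field C=2, A=0: +2·20° lon, +0·10° lat → SW at lon -140°, lat -90°.
Square 8, 8: +8·2° lon, +8·1° lat → SW at lon -124°, lat -82°.
Subsquare f=5, r=17: +5·0.0833333° lon, +17·0.0416667° lat → SW at lon -123.583°, lat -81.2917°.
Extended square 6, 6: +6·0.00833333° lon, +6·0.00416667° lat → SW at lon -123.533°, lat -81.2667°.
Cell spans 0.00833333° lon × 0.00416667° lat. Centre is SW corner plus half of each.
latitude 81.26458° S, longitude 123.52917° W.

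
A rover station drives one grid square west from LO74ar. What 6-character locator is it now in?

Longitude subsquare a = 0; −1 → -1, wraps to 23 = x, carry into square.
Longitude square 7; −1 → 6.
The latitude characters are unchanged.

LO64xr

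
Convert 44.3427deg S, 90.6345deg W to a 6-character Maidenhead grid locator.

Add 180° to longitude and 90° to latitude: 89.3655, 45.6573.
Field: 89.3655/20 → 4 → E, 45.6573/10 → 4 → E; chars EE.
Square: 9.3655/2 → 4, 5.6573/1 → 5; chars 45.
Subsquare: 1.3655/0.0833333 → 16 → q, 0.6573/0.0416667 → 15 → p; chars qp.

EE45qp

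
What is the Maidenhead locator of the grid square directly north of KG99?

Latitude square 9; +1 → 10, wraps to 0, carry into field.
Latitude field G = 6; +1 → 7 = H.
The longitude characters are unchanged.

KH90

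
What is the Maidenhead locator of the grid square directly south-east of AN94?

BN03

Longitude square 9; +1 → 10, wraps to 0, carry into field.
Longitude field A = 0; +1 → 1 = B.
Latitude square 4; −1 → 3.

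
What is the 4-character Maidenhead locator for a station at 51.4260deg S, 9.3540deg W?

Add 180° to longitude and 90° to latitude: 170.65, 38.57.
Field: lon ⌊170.65/20⌋ = 8 → I; lat ⌊38.57/10⌋ = 3 → D.
Square: lon ⌊10.65/2⌋ = 5; lat ⌊8.57/1⌋ = 8.

ID58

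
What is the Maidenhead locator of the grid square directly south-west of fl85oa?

FL84nx

Longitude subsquare o = 14; −1 → 13 = n.
Latitude subsquare a = 0; −1 → -1, wraps to 23 = x, carry into square.
Latitude square 5; −1 → 4.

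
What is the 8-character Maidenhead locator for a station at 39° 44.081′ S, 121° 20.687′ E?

PF00qg13

Shift to the Maidenhead origin (180°W, 90°S): lon 301.34478, lat 50.26532.
Field: 301.34478/20 → 15 → P, 50.26532/10 → 5 → F; chars PF.
Square: 1.34478/2 → 0, 0.26532/1 → 0; chars 00.
Subsquare: 1.34478/0.0833333 → 16 → q, 0.26532/0.0416667 → 6 → g; chars qg.
Extended square: 0.01145/0.00833333 → 1, 0.01532/0.00416667 → 3; chars 13.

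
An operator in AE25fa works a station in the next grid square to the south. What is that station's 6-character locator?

AE24fx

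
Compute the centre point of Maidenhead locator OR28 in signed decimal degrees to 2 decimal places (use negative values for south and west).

Field O=14, R=17: +14·20° lon, +17·10° lat → SW at lon 100°, lat 80°.
Square 2, 8: +2·2° lon, +8·1° lat → SW at lon 104°, lat 88°.
Cell spans 2° lon × 1° lat. Centre is SW corner plus half of each.
latitude 88.50, longitude 105.00.

88.50, 105.00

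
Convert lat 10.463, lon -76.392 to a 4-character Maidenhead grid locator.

Shift to the Maidenhead origin (180°W, 90°S): lon 103.61, lat 100.46.
Field: 103.61/20 → 5 → F, 100.46/10 → 10 → K; chars FK.
Square: 3.61/2 → 1, 0.46/1 → 0; chars 10.

FK10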